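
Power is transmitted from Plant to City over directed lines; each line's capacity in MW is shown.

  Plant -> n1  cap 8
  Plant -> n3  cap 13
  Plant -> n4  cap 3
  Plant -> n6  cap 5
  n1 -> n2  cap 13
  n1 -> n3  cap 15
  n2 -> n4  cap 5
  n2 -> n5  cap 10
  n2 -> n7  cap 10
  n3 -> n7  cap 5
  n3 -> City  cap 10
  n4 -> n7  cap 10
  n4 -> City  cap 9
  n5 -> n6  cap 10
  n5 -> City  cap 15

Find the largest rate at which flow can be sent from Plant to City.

Augment Plant→n3→City: bottleneck 10, flow now 10.
Augment Plant→n4→City: bottleneck 3, flow now 13.
Augment Plant→n1→n2→n4→City: bottleneck 5, flow now 18.
Augment Plant→n1→n2→n5→City: bottleneck 3, flow now 21.
No augmenting path remains; maximum flow = 21.
In the residual graph, reachable from Plant: {Plant, n3, n6, n7}.
Min-cut edges: Plant→n1 (8), Plant→n4 (3), n3→City (10); capacity 8 + 3 + 10 = 21.
This cut is saturated, so no flow can exceed 21.

21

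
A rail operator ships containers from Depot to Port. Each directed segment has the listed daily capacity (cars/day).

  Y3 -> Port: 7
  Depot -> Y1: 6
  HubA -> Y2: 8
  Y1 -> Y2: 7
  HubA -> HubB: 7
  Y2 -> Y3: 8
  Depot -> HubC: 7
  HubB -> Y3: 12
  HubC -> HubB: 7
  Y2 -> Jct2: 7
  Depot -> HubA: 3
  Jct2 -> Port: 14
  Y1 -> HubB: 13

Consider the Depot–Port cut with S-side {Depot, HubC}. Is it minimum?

Given cut capacity: 3 + 6 + 7 = 16.
Augment Depot→HubC→HubB→Y3→Port: bottleneck 7, flow now 7.
Augment Depot→HubA→Y2→Jct2→Port: bottleneck 3, flow now 10.
Augment Depot→Y1→Y2→Jct2→Port: bottleneck 4, flow now 14.
No augmenting path remains; maximum flow = 14.
In the residual graph, reachable from Depot: {Depot, HubC, HubA, Y1, HubB, Y2, Y3}.
Min-cut edges: Y2→Jct2 (7), Y3→Port (7); capacity 7 + 7 = 14.
Cut capacity 16 exceeds the max flow 14, so it is not minimum.

No — its capacity is 16, but the minimum cut has capacity 14.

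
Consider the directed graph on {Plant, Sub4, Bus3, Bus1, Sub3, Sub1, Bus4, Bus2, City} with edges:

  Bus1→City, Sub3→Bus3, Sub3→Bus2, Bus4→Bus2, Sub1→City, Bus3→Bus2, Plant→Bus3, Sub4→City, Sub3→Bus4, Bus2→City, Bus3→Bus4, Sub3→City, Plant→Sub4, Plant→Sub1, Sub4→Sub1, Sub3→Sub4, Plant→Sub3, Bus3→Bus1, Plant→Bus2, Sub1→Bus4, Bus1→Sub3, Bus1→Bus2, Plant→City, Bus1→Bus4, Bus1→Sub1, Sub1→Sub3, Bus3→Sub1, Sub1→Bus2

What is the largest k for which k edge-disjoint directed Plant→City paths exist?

6

Assign every edge capacity 1; by Menger, the answer equals the max flow.
Path Plant→City (+1); total 1.
Path Plant→Sub4→City (+1); total 2.
Path Plant→Sub3→City (+1); total 3.
Path Plant→Sub1→City (+1); total 4.
Path Plant→Bus2→City (+1); total 5.
Path Plant→Bus3→Bus1→City (+1); total 6.
No residual Plant→City path; max flow = 6.
Certifying cut of size 6: {Plant→Bus2, Plant→Bus3, Plant→City, Plant→Sub1, Plant→Sub3, Plant→Sub4}.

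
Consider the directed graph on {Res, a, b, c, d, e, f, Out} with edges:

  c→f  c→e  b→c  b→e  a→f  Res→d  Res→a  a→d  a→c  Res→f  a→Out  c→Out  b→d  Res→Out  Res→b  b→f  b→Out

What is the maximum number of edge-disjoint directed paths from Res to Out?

Assign every edge capacity 1; by Menger, the answer equals the max flow.
Path Res→Out (+1); total 1.
Path Res→a→Out (+1); total 2.
Path Res→b→Out (+1); total 3.
No residual Res→Out path; max flow = 3.
Certifying cut of size 3: {Res→Out, Res→a, Res→b}.

3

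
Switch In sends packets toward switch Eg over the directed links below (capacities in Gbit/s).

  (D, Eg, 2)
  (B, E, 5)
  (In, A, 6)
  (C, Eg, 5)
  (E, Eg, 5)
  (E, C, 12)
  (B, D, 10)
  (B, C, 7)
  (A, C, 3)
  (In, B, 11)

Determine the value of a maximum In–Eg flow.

12

Augment In→A→C→Eg: bottleneck 3, flow now 3.
Augment In→B→C→Eg: bottleneck 2, flow now 5.
Augment In→B→D→Eg: bottleneck 2, flow now 7.
Augment In→B→E→Eg: bottleneck 5, flow now 12.
No augmenting path remains; maximum flow = 12.
In the residual graph, reachable from In: {In, A, B, C, D}.
Min-cut edges: B→E (5), C→Eg (5), D→Eg (2); capacity 5 + 5 + 2 = 12.
This cut is saturated, so no flow can exceed 12.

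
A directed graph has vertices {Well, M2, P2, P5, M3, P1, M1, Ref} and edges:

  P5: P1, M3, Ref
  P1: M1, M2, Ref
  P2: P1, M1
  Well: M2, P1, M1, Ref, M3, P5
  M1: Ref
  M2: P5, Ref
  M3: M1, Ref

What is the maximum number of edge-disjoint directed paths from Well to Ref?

6

Assign every edge capacity 1; by Menger, the answer equals the max flow.
Path Well→Ref (+1); total 1.
Path Well→M2→Ref (+1); total 2.
Path Well→P5→Ref (+1); total 3.
Path Well→M3→Ref (+1); total 4.
Path Well→P1→Ref (+1); total 5.
Path Well→M1→Ref (+1); total 6.
No residual Well→Ref path; max flow = 6.
Certifying cut of size 6: {Well→M1, Well→M2, Well→M3, Well→P1, Well→P5, Well→Ref}.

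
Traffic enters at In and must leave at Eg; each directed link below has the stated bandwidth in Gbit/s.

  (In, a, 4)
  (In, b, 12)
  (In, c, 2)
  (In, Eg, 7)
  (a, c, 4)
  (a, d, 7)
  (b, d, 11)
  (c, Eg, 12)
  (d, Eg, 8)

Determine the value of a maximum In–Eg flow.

Augment In→Eg: bottleneck 7, flow now 7.
Augment In→c→Eg: bottleneck 2, flow now 9.
Augment In→a→c→Eg: bottleneck 4, flow now 13.
Augment In→b→d→Eg: bottleneck 8, flow now 21.
No augmenting path remains; maximum flow = 21.
In the residual graph, reachable from In: {In, b, d}.
Min-cut edges: In→a (4), In→c (2), In→Eg (7), d→Eg (8); capacity 4 + 2 + 7 + 8 = 21.
This cut is saturated, so no flow can exceed 21.

21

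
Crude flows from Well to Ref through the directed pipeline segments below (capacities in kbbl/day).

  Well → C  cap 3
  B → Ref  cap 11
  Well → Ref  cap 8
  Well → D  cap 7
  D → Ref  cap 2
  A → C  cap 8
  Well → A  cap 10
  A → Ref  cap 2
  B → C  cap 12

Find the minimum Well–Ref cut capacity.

Augment Well→Ref: bottleneck 8, flow now 8.
Augment Well→A→Ref: bottleneck 2, flow now 10.
Augment Well→D→Ref: bottleneck 2, flow now 12.
No augmenting path remains; maximum flow = 12.
By max-flow min-cut, the minimum cut capacity equals the max flow.
In the residual graph, reachable from Well: {Well, A, C, D}.
Min-cut edges: Well→Ref (8), A→Ref (2), D→Ref (2); capacity 8 + 2 + 2 = 12.

12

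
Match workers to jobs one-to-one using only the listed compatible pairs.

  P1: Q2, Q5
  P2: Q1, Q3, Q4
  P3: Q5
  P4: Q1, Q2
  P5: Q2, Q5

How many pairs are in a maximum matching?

4

Unit-capacity flow: source→left, listed edges, right→sink; max matching = max flow.
Augmenting path P1→Q2 (+1); matched 1.
Augmenting path P2→Q1 (+1); matched 2.
Augmenting path P3→Q5 (+1); matched 3.
Augmenting path P4→Q1→P2→Q3 (+1); matched 4.
No augmenting path remains; maximum matching = 4.
König certificate: {P2, P4, Q2, Q5} is a vertex cover of size 4 (every listed pair touches it), so no matching can be larger.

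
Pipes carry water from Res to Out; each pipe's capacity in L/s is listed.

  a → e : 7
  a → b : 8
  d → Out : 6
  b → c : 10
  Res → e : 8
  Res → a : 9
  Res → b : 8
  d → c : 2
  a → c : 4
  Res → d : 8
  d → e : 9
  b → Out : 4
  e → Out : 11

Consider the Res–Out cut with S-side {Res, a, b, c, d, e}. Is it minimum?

Yes — it is a minimum cut (capacity 21).

Given cut capacity: 4 + 6 + 11 = 21.
Augment Res→b→Out: bottleneck 4, flow now 4.
Augment Res→d→Out: bottleneck 6, flow now 10.
Augment Res→e→Out: bottleneck 8, flow now 18.
Augment Res→a→e→Out: bottleneck 3, flow now 21.
No augmenting path remains; maximum flow = 21.
Cut capacity 21 equals the max flow, so it is a minimum cut.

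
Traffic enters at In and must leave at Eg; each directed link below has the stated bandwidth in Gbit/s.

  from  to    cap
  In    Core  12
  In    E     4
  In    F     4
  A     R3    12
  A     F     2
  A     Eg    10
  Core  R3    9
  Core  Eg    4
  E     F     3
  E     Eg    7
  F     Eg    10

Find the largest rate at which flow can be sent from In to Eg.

12

Augment In→Core→Eg: bottleneck 4, flow now 4.
Augment In→E→Eg: bottleneck 4, flow now 8.
Augment In→F→Eg: bottleneck 4, flow now 12.
No augmenting path remains; maximum flow = 12.
In the residual graph, reachable from In: {In, Core, R3}.
Min-cut edges: In→E (4), In→F (4), Core→Eg (4); capacity 4 + 4 + 4 = 12.
This cut is saturated, so no flow can exceed 12.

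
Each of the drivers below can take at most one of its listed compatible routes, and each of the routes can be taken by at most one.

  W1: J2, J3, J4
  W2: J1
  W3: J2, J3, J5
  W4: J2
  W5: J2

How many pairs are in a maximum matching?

Unit-capacity flow: source→left, listed edges, right→sink; max matching = max flow.
Augmenting path W1→J2 (+1); matched 1.
Augmenting path W2→J1 (+1); matched 2.
Augmenting path W3→J3 (+1); matched 3.
Augmenting path W4→J2→W1→J4 (+1); matched 4.
No augmenting path remains; maximum matching = 4.
König certificate: {W1, W2, W3, J2} is a vertex cover of size 4 (every listed pair touches it), so no matching can be larger.

4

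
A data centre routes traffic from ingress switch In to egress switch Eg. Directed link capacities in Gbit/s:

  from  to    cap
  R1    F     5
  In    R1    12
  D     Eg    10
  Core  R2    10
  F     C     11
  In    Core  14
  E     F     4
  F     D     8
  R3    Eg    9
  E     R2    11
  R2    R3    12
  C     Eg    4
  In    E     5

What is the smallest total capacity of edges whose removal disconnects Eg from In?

18

Augment In→E→R2→R3→Eg: bottleneck 5, flow now 5.
Augment In→R1→F→D→Eg: bottleneck 5, flow now 10.
Augment In→Core→R2→R3→Eg: bottleneck 4, flow now 14.
Augment In→Core→R2→E→F→D→Eg: bottleneck 3, flow now 17. (uses reverse residual edge)
Augment In→Core→R2→E→F→C→Eg: bottleneck 1, flow now 18. (uses reverse residual edge)
No augmenting path remains; maximum flow = 18.
By max-flow min-cut, the minimum cut capacity equals the max flow.
In the residual graph, reachable from In: {In, E, R1, Core, R2, R3}.
Min-cut edges: E→F (4), R1→F (5), R3→Eg (9); capacity 4 + 5 + 9 = 18.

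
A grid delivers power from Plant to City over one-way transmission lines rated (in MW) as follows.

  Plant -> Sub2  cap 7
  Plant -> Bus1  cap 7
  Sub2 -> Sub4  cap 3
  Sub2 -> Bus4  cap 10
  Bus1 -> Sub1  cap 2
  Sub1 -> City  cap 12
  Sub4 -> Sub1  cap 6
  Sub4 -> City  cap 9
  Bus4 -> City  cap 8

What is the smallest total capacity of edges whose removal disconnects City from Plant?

9

Augment Plant→Sub2→Sub4→City: bottleneck 3, flow now 3.
Augment Plant→Sub2→Bus4→City: bottleneck 4, flow now 7.
Augment Plant→Bus1→Sub1→City: bottleneck 2, flow now 9.
No augmenting path remains; maximum flow = 9.
By max-flow min-cut, the minimum cut capacity equals the max flow.
In the residual graph, reachable from Plant: {Plant, Bus1}.
Min-cut edges: Plant→Sub2 (7), Bus1→Sub1 (2); capacity 7 + 2 = 9.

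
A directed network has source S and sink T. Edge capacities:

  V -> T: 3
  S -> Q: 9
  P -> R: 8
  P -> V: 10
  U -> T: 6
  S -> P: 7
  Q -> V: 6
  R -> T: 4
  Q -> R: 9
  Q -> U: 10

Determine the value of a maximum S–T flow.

13

Augment S→P→R→T: bottleneck 4, flow now 4.
Augment S→P→V→T: bottleneck 3, flow now 7.
Augment S→Q→U→T: bottleneck 6, flow now 13.
No augmenting path remains; maximum flow = 13.
In the residual graph, reachable from S: {S, P, Q, R, U, V}.
Min-cut edges: R→T (4), U→T (6), V→T (3); capacity 4 + 6 + 3 = 13.
This cut is saturated, so no flow can exceed 13.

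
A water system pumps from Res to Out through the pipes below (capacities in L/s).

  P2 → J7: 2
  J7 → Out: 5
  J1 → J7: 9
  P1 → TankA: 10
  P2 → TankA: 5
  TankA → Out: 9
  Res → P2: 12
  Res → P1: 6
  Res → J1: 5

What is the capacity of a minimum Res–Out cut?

14

Augment Res→J1→J7→Out: bottleneck 5, flow now 5.
Augment Res→P1→TankA→Out: bottleneck 6, flow now 11.
Augment Res→P2→TankA→Out: bottleneck 3, flow now 14.
No augmenting path remains; maximum flow = 14.
By max-flow min-cut, the minimum cut capacity equals the max flow.
In the residual graph, reachable from Res: {Res, J1, P1, P2, J7, TankA}.
Min-cut edges: J7→Out (5), TankA→Out (9); capacity 5 + 9 = 14.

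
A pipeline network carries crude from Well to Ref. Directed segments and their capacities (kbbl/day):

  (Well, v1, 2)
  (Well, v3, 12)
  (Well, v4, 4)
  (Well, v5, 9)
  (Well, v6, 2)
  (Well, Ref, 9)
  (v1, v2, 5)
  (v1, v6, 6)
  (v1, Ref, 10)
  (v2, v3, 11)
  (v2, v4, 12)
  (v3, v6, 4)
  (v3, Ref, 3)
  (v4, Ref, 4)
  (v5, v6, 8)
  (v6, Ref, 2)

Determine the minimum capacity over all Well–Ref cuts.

Augment Well→Ref: bottleneck 9, flow now 9.
Augment Well→v1→Ref: bottleneck 2, flow now 11.
Augment Well→v3→Ref: bottleneck 3, flow now 14.
Augment Well→v4→Ref: bottleneck 4, flow now 18.
Augment Well→v6→Ref: bottleneck 2, flow now 20.
No augmenting path remains; maximum flow = 20.
By max-flow min-cut, the minimum cut capacity equals the max flow.
In the residual graph, reachable from Well: {Well, v3, v5, v6}.
Min-cut edges: Well→v1 (2), Well→v4 (4), Well→Ref (9), v3→Ref (3), v6→Ref (2); capacity 2 + 4 + 9 + 3 + 2 = 20.

20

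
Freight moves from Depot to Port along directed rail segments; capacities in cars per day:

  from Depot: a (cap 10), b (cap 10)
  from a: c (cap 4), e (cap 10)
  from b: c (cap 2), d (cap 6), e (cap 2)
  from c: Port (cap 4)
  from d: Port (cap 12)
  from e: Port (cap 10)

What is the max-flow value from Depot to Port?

20

Augment Depot→a→c→Port: bottleneck 4, flow now 4.
Augment Depot→a→e→Port: bottleneck 6, flow now 10.
Augment Depot→b→d→Port: bottleneck 6, flow now 16.
Augment Depot→b→e→Port: bottleneck 2, flow now 18.
Augment Depot→b→c→a→e→Port: bottleneck 2, flow now 20. (uses reverse residual edge)
No augmenting path remains; maximum flow = 20.
In the residual graph, reachable from Depot: {Depot}.
Min-cut edges: Depot→a (10), Depot→b (10); capacity 10 + 10 = 20.
This cut is saturated, so no flow can exceed 20.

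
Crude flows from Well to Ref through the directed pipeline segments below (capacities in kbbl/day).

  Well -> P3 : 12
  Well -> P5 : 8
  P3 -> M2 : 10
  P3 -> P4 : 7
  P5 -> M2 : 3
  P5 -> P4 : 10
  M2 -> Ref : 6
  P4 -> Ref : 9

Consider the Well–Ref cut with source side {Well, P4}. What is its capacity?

29

Edges leaving {Well, P4}: Well→P3 (12), Well→P5 (8), P4→Ref (9).
Cut capacity = 12 + 8 + 9 = 29.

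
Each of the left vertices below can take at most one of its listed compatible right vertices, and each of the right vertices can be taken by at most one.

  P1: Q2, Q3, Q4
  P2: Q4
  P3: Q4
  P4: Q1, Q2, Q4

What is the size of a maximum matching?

Unit-capacity flow: source→left, listed edges, right→sink; max matching = max flow.
Augmenting path P1→Q2 (+1); matched 1.
Augmenting path P2→Q4 (+1); matched 2.
Augmenting path P4→Q1 (+1); matched 3.
No augmenting path remains; maximum matching = 3.
König certificate: {P1, P4, Q4} is a vertex cover of size 3 (every listed pair touches it), so no matching can be larger.

3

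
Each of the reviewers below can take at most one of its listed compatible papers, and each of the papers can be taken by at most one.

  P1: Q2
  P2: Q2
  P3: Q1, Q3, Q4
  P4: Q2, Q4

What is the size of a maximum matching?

Unit-capacity flow: source→left, listed edges, right→sink; max matching = max flow.
Augmenting path P1→Q2 (+1); matched 1.
Augmenting path P3→Q1 (+1); matched 2.
Augmenting path P4→Q4 (+1); matched 3.
No augmenting path remains; maximum matching = 3.
König certificate: {P3, P4, Q2} is a vertex cover of size 3 (every listed pair touches it), so no matching can be larger.

3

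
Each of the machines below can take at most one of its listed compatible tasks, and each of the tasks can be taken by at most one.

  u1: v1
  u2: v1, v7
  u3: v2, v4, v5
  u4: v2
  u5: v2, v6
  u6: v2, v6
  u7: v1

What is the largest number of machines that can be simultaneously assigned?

5

Unit-capacity flow: source→left, listed edges, right→sink; max matching = max flow.
Augmenting path u1→v1 (+1); matched 1.
Augmenting path u2→v7 (+1); matched 2.
Augmenting path u3→v2 (+1); matched 3.
Augmenting path u5→v6 (+1); matched 4.
Augmenting path u4→v2→u3→v4 (+1); matched 5.
No augmenting path remains; maximum matching = 5.
König certificate: {u2, u3, v1, v2, v6} is a vertex cover of size 5 (every listed pair touches it), so no matching can be larger.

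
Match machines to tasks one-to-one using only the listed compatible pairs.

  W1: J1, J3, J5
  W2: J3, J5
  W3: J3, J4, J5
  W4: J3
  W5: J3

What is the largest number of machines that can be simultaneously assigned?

4

Unit-capacity flow: source→left, listed edges, right→sink; max matching = max flow.
Augmenting path W1→J1 (+1); matched 1.
Augmenting path W2→J3 (+1); matched 2.
Augmenting path W3→J4 (+1); matched 3.
Augmenting path W4→J3→W2→J5 (+1); matched 4.
No augmenting path remains; maximum matching = 4.
König certificate: {W1, W2, W3, J3} is a vertex cover of size 4 (every listed pair touches it), so no matching can be larger.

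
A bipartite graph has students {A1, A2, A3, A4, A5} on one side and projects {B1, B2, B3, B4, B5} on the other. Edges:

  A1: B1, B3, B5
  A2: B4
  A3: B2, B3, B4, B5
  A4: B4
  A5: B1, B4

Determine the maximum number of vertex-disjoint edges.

4

Unit-capacity flow: source→left, listed edges, right→sink; max matching = max flow.
Augmenting path A1→B1 (+1); matched 1.
Augmenting path A2→B4 (+1); matched 2.
Augmenting path A3→B2 (+1); matched 3.
Augmenting path A5→B1→A1→B3 (+1); matched 4.
No augmenting path remains; maximum matching = 4.
König certificate: {A1, A3, A5, B4} is a vertex cover of size 4 (every listed pair touches it), so no matching can be larger.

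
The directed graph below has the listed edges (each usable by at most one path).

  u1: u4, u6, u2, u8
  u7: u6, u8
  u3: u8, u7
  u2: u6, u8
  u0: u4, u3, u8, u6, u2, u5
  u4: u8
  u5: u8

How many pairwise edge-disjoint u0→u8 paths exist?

5

Assign every edge capacity 1; by Menger, the answer equals the max flow.
Path u0→u8 (+1); total 1.
Path u0→u2→u8 (+1); total 2.
Path u0→u3→u8 (+1); total 3.
Path u0→u4→u8 (+1); total 4.
Path u0→u5→u8 (+1); total 5.
No residual u0→u8 path; max flow = 5.
Certifying cut of size 5: {u0→u2, u0→u3, u0→u4, u0→u5, u0→u8}.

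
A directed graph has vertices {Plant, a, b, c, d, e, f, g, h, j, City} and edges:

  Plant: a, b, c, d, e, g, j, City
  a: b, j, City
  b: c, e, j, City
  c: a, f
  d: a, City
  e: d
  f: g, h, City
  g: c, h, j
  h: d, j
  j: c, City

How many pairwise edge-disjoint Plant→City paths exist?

6

Assign every edge capacity 1; by Menger, the answer equals the max flow.
Path Plant→City (+1); total 1.
Path Plant→a→City (+1); total 2.
Path Plant→b→City (+1); total 3.
Path Plant→d→City (+1); total 4.
Path Plant→j→City (+1); total 5.
Path Plant→c→f→City (+1); total 6.
No residual Plant→City path; max flow = 6.
Certifying cut of size 6: {Plant→City, a→City, b→City, c→f, d→City, j→City}.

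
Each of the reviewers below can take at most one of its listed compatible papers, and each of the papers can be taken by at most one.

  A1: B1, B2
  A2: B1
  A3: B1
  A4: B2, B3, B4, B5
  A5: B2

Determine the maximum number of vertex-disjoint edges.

Unit-capacity flow: source→left, listed edges, right→sink; max matching = max flow.
Augmenting path A1→B1 (+1); matched 1.
Augmenting path A4→B2 (+1); matched 2.
Augmenting path A5→B2→A4→B3 (+1); matched 3.
No augmenting path remains; maximum matching = 3.
König certificate: {A4, B1, B2} is a vertex cover of size 3 (every listed pair touches it), so no matching can be larger.

3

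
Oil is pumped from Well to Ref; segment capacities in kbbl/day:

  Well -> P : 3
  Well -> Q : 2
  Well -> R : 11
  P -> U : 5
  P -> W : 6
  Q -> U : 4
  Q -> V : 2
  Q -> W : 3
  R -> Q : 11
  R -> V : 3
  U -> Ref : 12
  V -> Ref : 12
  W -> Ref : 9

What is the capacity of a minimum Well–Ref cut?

15

Augment Well→P→U→Ref: bottleneck 3, flow now 3.
Augment Well→Q→U→Ref: bottleneck 2, flow now 5.
Augment Well→R→V→Ref: bottleneck 3, flow now 8.
Augment Well→R→Q→U→Ref: bottleneck 2, flow now 10.
Augment Well→R→Q→V→Ref: bottleneck 2, flow now 12.
Augment Well→R→Q→W→Ref: bottleneck 3, flow now 15.
No augmenting path remains; maximum flow = 15.
By max-flow min-cut, the minimum cut capacity equals the max flow.
In the residual graph, reachable from Well: {Well, Q, R}.
Min-cut edges: Well→P (3), Q→U (4), Q→V (2), Q→W (3), R→V (3); capacity 3 + 4 + 2 + 3 + 3 = 15.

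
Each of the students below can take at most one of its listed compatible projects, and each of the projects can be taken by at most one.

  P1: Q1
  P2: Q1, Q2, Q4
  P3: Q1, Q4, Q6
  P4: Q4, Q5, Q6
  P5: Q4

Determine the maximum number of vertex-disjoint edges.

5

Unit-capacity flow: source→left, listed edges, right→sink; max matching = max flow.
Augmenting path P1→Q1 (+1); matched 1.
Augmenting path P2→Q2 (+1); matched 2.
Augmenting path P3→Q4 (+1); matched 3.
Augmenting path P4→Q5 (+1); matched 4.
Augmenting path P5→Q4→P3→Q6 (+1); matched 5.
No augmenting path remains; maximum matching = 5.
König certificate: {P1, P2, P3, P4, P5} is a vertex cover of size 5 (every listed pair touches it), so no matching can be larger.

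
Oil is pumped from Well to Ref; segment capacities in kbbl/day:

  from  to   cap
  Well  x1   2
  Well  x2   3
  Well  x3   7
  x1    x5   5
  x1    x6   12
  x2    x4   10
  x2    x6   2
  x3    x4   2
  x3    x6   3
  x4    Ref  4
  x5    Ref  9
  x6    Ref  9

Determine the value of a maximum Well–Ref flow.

Augment Well→x1→x5→Ref: bottleneck 2, flow now 2.
Augment Well→x2→x4→Ref: bottleneck 3, flow now 5.
Augment Well→x3→x4→Ref: bottleneck 1, flow now 6.
Augment Well→x3→x6→Ref: bottleneck 3, flow now 9.
Augment Well→x3→x4→x2→x6→Ref: bottleneck 1, flow now 10. (uses reverse residual edge)
No augmenting path remains; maximum flow = 10.
In the residual graph, reachable from Well: {Well, x3}.
Min-cut edges: Well→x1 (2), Well→x2 (3), x3→x4 (2), x3→x6 (3); capacity 2 + 3 + 2 + 3 = 10.
This cut is saturated, so no flow can exceed 10.

10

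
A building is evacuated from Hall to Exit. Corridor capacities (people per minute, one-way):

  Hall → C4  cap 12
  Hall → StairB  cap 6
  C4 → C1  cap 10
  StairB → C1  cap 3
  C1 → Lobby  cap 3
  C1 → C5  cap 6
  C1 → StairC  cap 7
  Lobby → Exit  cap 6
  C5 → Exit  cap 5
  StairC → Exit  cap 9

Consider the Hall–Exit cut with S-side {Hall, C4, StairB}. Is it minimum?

Given cut capacity: 10 + 3 = 13.
Augment Hall→C4→C1→Lobby→Exit: bottleneck 3, flow now 3.
Augment Hall→C4→C1→C5→Exit: bottleneck 5, flow now 8.
Augment Hall→C4→C1→StairC→Exit: bottleneck 2, flow now 10.
Augment Hall→StairB→C1→StairC→Exit: bottleneck 3, flow now 13.
No augmenting path remains; maximum flow = 13.
Cut capacity 13 equals the max flow, so it is a minimum cut.

Yes — it is a minimum cut (capacity 13).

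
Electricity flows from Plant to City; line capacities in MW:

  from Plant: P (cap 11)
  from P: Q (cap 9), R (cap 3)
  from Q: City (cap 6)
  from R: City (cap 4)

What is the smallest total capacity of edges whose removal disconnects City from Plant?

9

Augment Plant→P→Q→City: bottleneck 6, flow now 6.
Augment Plant→P→R→City: bottleneck 3, flow now 9.
No augmenting path remains; maximum flow = 9.
By max-flow min-cut, the minimum cut capacity equals the max flow.
In the residual graph, reachable from Plant: {Plant, P, Q}.
Min-cut edges: P→R (3), Q→City (6); capacity 3 + 6 = 9.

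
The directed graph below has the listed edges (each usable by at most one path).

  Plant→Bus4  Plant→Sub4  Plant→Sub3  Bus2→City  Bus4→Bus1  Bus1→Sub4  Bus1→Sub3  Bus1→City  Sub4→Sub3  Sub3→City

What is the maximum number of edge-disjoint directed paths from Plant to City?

2

Assign every edge capacity 1; by Menger, the answer equals the max flow.
Path Plant→Sub3→City (+1); total 1.
Path Plant→Bus4→Bus1→City (+1); total 2.
No residual Plant→City path; max flow = 2.
Certifying cut of size 2: {Plant→Bus4, Sub3→City}.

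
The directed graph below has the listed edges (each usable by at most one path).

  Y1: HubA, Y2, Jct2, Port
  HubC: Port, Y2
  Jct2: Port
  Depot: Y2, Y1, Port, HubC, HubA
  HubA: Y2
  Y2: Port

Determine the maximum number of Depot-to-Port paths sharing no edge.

4

Assign every edge capacity 1; by Menger, the answer equals the max flow.
Path Depot→Port (+1); total 1.
Path Depot→HubC→Port (+1); total 2.
Path Depot→Y1→Port (+1); total 3.
Path Depot→Y2→Port (+1); total 4.
No residual Depot→Port path; max flow = 4.
Certifying cut of size 4: {Depot→HubC, Depot→Port, Depot→Y1, Y2→Port}.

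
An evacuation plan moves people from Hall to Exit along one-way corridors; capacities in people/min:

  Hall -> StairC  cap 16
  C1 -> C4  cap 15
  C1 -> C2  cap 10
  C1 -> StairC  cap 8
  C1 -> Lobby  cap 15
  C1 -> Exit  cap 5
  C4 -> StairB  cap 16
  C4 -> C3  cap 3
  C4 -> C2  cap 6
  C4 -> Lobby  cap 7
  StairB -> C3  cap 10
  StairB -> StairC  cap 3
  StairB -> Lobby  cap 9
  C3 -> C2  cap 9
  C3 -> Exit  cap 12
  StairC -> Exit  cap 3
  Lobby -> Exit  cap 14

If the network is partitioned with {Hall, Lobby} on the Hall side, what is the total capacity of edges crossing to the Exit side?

30

Edges leaving {Hall, Lobby}: Hall→StairC (16), Lobby→Exit (14).
Cut capacity = 16 + 14 = 30.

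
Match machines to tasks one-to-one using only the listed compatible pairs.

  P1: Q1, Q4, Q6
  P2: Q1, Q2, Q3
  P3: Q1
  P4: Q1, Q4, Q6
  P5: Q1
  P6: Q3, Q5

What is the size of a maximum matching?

Unit-capacity flow: source→left, listed edges, right→sink; max matching = max flow.
Augmenting path P1→Q1 (+1); matched 1.
Augmenting path P2→Q2 (+1); matched 2.
Augmenting path P4→Q4 (+1); matched 3.
Augmenting path P6→Q3 (+1); matched 4.
Augmenting path P3→Q1→P1→Q6 (+1); matched 5.
No augmenting path remains; maximum matching = 5.
König certificate: {P1, P2, P4, P6, Q1} is a vertex cover of size 5 (every listed pair touches it), so no matching can be larger.

5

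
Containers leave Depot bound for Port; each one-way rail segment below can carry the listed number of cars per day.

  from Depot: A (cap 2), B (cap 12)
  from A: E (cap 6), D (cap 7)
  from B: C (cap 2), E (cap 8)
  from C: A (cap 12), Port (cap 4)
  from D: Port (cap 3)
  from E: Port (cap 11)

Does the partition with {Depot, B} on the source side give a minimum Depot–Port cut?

Given cut capacity: 2 + 2 + 8 = 12.
Augment Depot→A→D→Port: bottleneck 2, flow now 2.
Augment Depot→B→C→Port: bottleneck 2, flow now 4.
Augment Depot→B→E→Port: bottleneck 8, flow now 12.
No augmenting path remains; maximum flow = 12.
Cut capacity 12 equals the max flow, so it is a minimum cut.

Yes — it is a minimum cut (capacity 12).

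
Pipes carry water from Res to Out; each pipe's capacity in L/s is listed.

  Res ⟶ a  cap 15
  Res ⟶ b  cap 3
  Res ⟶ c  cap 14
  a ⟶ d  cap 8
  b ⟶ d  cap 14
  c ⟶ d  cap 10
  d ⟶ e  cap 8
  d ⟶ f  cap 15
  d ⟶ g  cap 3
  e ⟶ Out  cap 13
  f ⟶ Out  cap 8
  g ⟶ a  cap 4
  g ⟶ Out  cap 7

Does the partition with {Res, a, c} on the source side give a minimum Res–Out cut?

No — its capacity is 21, but the minimum cut has capacity 19.

Given cut capacity: 3 + 8 + 10 = 21.
Augment Res→a→d→e→Out: bottleneck 8, flow now 8.
Augment Res→b→d→f→Out: bottleneck 3, flow now 11.
Augment Res→c→d→f→Out: bottleneck 5, flow now 16.
Augment Res→c→d→g→Out: bottleneck 3, flow now 19.
No augmenting path remains; maximum flow = 19.
In the residual graph, reachable from Res: {Res, a, b, c, d, f}.
Min-cut edges: d→e (8), d→g (3), f→Out (8); capacity 8 + 3 + 8 = 19.
Cut capacity 21 exceeds the max flow 19, so it is not minimum.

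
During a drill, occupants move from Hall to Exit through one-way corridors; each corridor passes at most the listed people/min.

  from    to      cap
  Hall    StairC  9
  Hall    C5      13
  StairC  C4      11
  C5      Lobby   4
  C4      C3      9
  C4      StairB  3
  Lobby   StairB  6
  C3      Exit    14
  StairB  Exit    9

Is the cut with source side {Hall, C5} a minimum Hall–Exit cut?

Given cut capacity: 9 + 4 = 13.
Augment Hall→StairC→C4→C3→Exit: bottleneck 9, flow now 9.
Augment Hall→C5→Lobby→StairB→Exit: bottleneck 4, flow now 13.
No augmenting path remains; maximum flow = 13.
Cut capacity 13 equals the max flow, so it is a minimum cut.

Yes — it is a minimum cut (capacity 13).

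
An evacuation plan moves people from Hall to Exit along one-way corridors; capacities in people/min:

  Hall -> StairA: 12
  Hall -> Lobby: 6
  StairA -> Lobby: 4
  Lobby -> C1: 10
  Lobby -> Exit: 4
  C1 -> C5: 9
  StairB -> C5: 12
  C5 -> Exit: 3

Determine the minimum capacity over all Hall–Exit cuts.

Augment Hall→Lobby→Exit: bottleneck 4, flow now 4.
Augment Hall→Lobby→C1→C5→Exit: bottleneck 2, flow now 6.
Augment Hall→StairA→Lobby→C1→C5→Exit: bottleneck 1, flow now 7.
No augmenting path remains; maximum flow = 7.
By max-flow min-cut, the minimum cut capacity equals the max flow.
In the residual graph, reachable from Hall: {Hall, StairA, Lobby, C1, C5}.
Min-cut edges: Lobby→Exit (4), C5→Exit (3); capacity 4 + 3 = 7.

7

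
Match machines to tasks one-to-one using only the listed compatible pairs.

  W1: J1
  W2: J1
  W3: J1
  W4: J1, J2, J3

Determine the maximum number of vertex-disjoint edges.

Unit-capacity flow: source→left, listed edges, right→sink; max matching = max flow.
Augmenting path W1→J1 (+1); matched 1.
Augmenting path W4→J2 (+1); matched 2.
No augmenting path remains; maximum matching = 2.
König certificate: {W4, J1} is a vertex cover of size 2 (every listed pair touches it), so no matching can be larger.

2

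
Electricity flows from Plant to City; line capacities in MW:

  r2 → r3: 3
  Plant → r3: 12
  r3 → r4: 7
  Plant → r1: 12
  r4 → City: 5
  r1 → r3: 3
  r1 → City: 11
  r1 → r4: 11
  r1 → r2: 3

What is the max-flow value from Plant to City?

Augment Plant→r1→City: bottleneck 11, flow now 11.
Augment Plant→r1→r4→City: bottleneck 1, flow now 12.
Augment Plant→r3→r4→City: bottleneck 4, flow now 16.
No augmenting path remains; maximum flow = 16.
In the residual graph, reachable from Plant: {Plant, r1, r2, r3, r4}.
Min-cut edges: r1→City (11), r4→City (5); capacity 11 + 5 = 16.
This cut is saturated, so no flow can exceed 16.

16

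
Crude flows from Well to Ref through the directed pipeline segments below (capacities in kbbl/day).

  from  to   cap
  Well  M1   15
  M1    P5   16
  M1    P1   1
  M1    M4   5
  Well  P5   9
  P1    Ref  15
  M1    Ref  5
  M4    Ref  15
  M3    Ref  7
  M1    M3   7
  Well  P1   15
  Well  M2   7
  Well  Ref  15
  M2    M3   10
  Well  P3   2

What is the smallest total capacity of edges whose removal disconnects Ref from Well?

Augment Well→Ref: bottleneck 15, flow now 15.
Augment Well→P1→Ref: bottleneck 15, flow now 30.
Augment Well→M1→Ref: bottleneck 5, flow now 35.
Augment Well→M1→M3→Ref: bottleneck 7, flow now 42.
Augment Well→M1→M4→Ref: bottleneck 3, flow now 45.
Augment Well→M2→M3→M1→M4→Ref: bottleneck 2, flow now 47. (uses reverse residual edge)
No augmenting path remains; maximum flow = 47.
By max-flow min-cut, the minimum cut capacity equals the max flow.
In the residual graph, reachable from Well: {Well, P1, M1, M2, M3, P3, P5}.
Min-cut edges: Well→Ref (15), P1→Ref (15), M1→M4 (5), M1→Ref (5), M3→Ref (7); capacity 15 + 15 + 5 + 5 + 7 = 47.

47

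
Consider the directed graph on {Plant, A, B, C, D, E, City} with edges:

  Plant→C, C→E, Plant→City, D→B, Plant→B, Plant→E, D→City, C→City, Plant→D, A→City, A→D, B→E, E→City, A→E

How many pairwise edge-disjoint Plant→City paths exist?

Assign every edge capacity 1; by Menger, the answer equals the max flow.
Path Plant→City (+1); total 1.
Path Plant→C→City (+1); total 2.
Path Plant→D→City (+1); total 3.
Path Plant→E→City (+1); total 4.
No residual Plant→City path; max flow = 4.
Certifying cut of size 4: {E→City, Plant→C, Plant→City, Plant→D}.

4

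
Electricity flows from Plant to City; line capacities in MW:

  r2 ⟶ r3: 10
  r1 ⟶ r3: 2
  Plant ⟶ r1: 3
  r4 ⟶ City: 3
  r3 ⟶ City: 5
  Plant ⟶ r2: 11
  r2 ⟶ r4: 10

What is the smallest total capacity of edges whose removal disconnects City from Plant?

8

Augment Plant→r1→r3→City: bottleneck 2, flow now 2.
Augment Plant→r2→r3→City: bottleneck 3, flow now 5.
Augment Plant→r2→r4→City: bottleneck 3, flow now 8.
No augmenting path remains; maximum flow = 8.
By max-flow min-cut, the minimum cut capacity equals the max flow.
In the residual graph, reachable from Plant: {Plant, r1, r2, r3, r4}.
Min-cut edges: r3→City (5), r4→City (3); capacity 5 + 3 = 8.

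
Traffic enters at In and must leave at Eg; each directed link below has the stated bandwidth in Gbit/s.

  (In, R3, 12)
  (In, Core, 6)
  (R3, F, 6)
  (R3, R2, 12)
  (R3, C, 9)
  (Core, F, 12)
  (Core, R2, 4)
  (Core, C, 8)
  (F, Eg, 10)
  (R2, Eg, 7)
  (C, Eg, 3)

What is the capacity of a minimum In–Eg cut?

Augment In→R3→F→Eg: bottleneck 6, flow now 6.
Augment In→R3→R2→Eg: bottleneck 6, flow now 12.
Augment In→Core→F→Eg: bottleneck 4, flow now 16.
Augment In→Core→R2→Eg: bottleneck 1, flow now 17.
Augment In→Core→C→Eg: bottleneck 1, flow now 18.
No augmenting path remains; maximum flow = 18.
By max-flow min-cut, the minimum cut capacity equals the max flow.
In the residual graph, reachable from In: {In}.
Min-cut edges: In→R3 (12), In→Core (6); capacity 12 + 6 = 18.

18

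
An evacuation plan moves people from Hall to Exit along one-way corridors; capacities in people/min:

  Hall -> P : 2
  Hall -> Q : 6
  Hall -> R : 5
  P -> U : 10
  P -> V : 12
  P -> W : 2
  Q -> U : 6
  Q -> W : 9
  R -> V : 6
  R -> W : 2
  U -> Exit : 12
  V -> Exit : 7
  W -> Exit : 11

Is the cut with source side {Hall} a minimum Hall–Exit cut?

Yes — it is a minimum cut (capacity 13).

Given cut capacity: 2 + 6 + 5 = 13.
Augment Hall→P→U→Exit: bottleneck 2, flow now 2.
Augment Hall→Q→U→Exit: bottleneck 6, flow now 8.
Augment Hall→R→V→Exit: bottleneck 5, flow now 13.
No augmenting path remains; maximum flow = 13.
Cut capacity 13 equals the max flow, so it is a minimum cut.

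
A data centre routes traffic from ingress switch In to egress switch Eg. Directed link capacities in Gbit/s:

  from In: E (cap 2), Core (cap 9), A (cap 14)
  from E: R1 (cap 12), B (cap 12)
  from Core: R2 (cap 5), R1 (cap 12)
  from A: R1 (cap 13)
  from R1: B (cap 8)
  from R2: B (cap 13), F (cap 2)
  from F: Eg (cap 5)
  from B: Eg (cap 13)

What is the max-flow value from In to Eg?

Augment In→E→B→Eg: bottleneck 2, flow now 2.
Augment In→Core→R1→B→Eg: bottleneck 8, flow now 10.
Augment In→Core→R2→F→Eg: bottleneck 1, flow now 11.
Augment In→A→R1→Core→R2→F→Eg: bottleneck 1, flow now 12. (uses reverse residual edge)
Augment In→A→R1→Core→R2→B→Eg: bottleneck 3, flow now 15. (uses reverse residual edge)
No augmenting path remains; maximum flow = 15.
In the residual graph, reachable from In: {In, Core, A, R1}.
Min-cut edges: In→E (2), Core→R2 (5), R1→B (8); capacity 2 + 5 + 8 = 15.
This cut is saturated, so no flow can exceed 15.

15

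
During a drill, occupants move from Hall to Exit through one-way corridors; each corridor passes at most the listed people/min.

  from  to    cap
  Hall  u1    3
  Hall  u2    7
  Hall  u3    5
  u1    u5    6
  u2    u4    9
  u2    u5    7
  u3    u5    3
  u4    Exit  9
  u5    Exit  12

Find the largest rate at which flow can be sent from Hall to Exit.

Augment Hall→u1→u5→Exit: bottleneck 3, flow now 3.
Augment Hall→u2→u4→Exit: bottleneck 7, flow now 10.
Augment Hall→u3→u5→Exit: bottleneck 3, flow now 13.
No augmenting path remains; maximum flow = 13.
In the residual graph, reachable from Hall: {Hall, u3}.
Min-cut edges: Hall→u1 (3), Hall→u2 (7), u3→u5 (3); capacity 3 + 7 + 3 = 13.
This cut is saturated, so no flow can exceed 13.

13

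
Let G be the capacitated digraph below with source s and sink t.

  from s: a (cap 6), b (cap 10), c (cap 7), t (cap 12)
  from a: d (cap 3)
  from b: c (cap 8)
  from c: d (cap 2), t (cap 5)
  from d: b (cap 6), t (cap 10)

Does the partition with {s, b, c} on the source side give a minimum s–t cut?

Given cut capacity: 6 + 12 + 2 + 5 = 25.
Augment s→t: bottleneck 12, flow now 12.
Augment s→c→t: bottleneck 5, flow now 17.
Augment s→a→d→t: bottleneck 3, flow now 20.
Augment s→c→d→t: bottleneck 2, flow now 22.
No augmenting path remains; maximum flow = 22.
In the residual graph, reachable from s: {s, a, b, c}.
Min-cut edges: s→t (12), a→d (3), c→d (2), c→t (5); capacity 12 + 3 + 2 + 5 = 22.
Cut capacity 25 exceeds the max flow 22, so it is not minimum.

No — its capacity is 25, but the minimum cut has capacity 22.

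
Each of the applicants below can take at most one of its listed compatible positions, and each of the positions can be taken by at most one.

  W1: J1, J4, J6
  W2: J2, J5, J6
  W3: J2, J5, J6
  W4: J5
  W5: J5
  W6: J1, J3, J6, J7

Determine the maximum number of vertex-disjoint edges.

5

Unit-capacity flow: source→left, listed edges, right→sink; max matching = max flow.
Augmenting path W1→J1 (+1); matched 1.
Augmenting path W2→J2 (+1); matched 2.
Augmenting path W3→J5 (+1); matched 3.
Augmenting path W6→J3 (+1); matched 4.
Augmenting path W4→J5→W3→J6 (+1); matched 5.
No augmenting path remains; maximum matching = 5.
König certificate: {W1, W2, W3, W6, J5} is a vertex cover of size 5 (every listed pair touches it), so no matching can be larger.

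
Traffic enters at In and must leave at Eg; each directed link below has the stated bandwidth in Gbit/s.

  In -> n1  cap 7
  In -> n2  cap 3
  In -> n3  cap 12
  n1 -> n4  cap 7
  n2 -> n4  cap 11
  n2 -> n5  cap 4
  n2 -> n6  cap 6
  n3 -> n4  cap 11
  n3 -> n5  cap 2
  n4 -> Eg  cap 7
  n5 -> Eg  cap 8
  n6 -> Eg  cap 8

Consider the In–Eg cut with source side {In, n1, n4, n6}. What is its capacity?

Edges leaving {In, n1, n4, n6}: In→n2 (3), In→n3 (12), n4→Eg (7), n6→Eg (8).
Cut capacity = 3 + 12 + 7 + 8 = 30.

30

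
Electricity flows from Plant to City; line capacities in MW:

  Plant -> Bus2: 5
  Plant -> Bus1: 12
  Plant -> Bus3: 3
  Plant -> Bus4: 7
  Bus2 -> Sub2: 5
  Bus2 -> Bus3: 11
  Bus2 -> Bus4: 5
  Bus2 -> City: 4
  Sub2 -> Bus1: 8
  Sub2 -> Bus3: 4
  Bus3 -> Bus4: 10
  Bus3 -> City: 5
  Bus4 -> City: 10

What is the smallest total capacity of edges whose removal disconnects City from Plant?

15

Augment Plant→Bus2→City: bottleneck 4, flow now 4.
Augment Plant→Bus3→City: bottleneck 3, flow now 7.
Augment Plant→Bus4→City: bottleneck 7, flow now 14.
Augment Plant→Bus2→Bus3→City: bottleneck 1, flow now 15.
No augmenting path remains; maximum flow = 15.
By max-flow min-cut, the minimum cut capacity equals the max flow.
In the residual graph, reachable from Plant: {Plant, Bus1}.
Min-cut edges: Plant→Bus2 (5), Plant→Bus3 (3), Plant→Bus4 (7); capacity 5 + 3 + 7 = 15.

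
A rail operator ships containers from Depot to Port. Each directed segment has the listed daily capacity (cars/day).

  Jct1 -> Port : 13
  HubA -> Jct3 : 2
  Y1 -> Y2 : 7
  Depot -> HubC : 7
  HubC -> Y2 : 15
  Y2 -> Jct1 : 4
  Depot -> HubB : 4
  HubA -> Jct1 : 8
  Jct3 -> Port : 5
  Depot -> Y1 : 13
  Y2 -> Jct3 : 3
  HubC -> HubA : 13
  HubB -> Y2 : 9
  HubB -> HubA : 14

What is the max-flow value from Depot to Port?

17

Augment Depot→Y1→Y2→Jct3→Port: bottleneck 3, flow now 3.
Augment Depot→Y1→Y2→Jct1→Port: bottleneck 4, flow now 7.
Augment Depot→HubC→HubA→Jct3→Port: bottleneck 2, flow now 9.
Augment Depot→HubC→HubA→Jct1→Port: bottleneck 5, flow now 14.
Augment Depot→HubB→HubA→Jct1→Port: bottleneck 3, flow now 17.
No augmenting path remains; maximum flow = 17.
In the residual graph, reachable from Depot: {Depot, Y1, HubC, HubB, Y2, HubA}.
Min-cut edges: Y2→Jct3 (3), Y2→Jct1 (4), HubA→Jct3 (2), HubA→Jct1 (8); capacity 3 + 4 + 2 + 8 = 17.
This cut is saturated, so no flow can exceed 17.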